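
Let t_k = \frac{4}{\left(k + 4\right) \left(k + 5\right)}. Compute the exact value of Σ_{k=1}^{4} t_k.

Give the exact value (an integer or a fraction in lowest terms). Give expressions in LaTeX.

Σ = 16/45

The ratio is (k + 4)/(k + 6).
Factor: A=k + 4; B=k + 6; C=1.
Need (k + 4)·f(k+1) − (k + 5)·f(k) = 1.
From deg A=1, deg B=1, deg C=0: d=1.
A polynomial solution: f(k) = k/4.
Get s_k = R·t_k = k/(k + 4) with R(k) = B(k−1)f(k)/C(k) = k*(k + 5)/4.
Check: Δs_k = 4/(k**2 + 9*k + 20). ✓
Evaluate s at k=5 and k=1: 5/9 and 1/5; difference 16/45.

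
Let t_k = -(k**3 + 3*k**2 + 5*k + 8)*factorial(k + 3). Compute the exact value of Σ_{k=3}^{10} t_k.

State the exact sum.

Σ = -8979363988560

t_(k+1)/t_k = (k**4 + 10*k**3 + 38*k**2 + 73*k + 68)/(k**3 + 3*k**2 + 5*k + 8).
Take A(k)=k + 4, B(k)=1, C(k)=k**3 + 3*k**2 + 5*k + 8.
Solve (k + 4)·f(k+1) − (1)·f(k) = k**3 + 3*k**2 + 5*k + 8.
From deg A=1, deg B=0, deg C=3: d=2.
Match coefficients ⇒ f(k) = k**2 - 2*k + 4.
R(k) = B(k−1)·f(k)/C(k) = (k**2 - 2*k + 4)/(k**3 + 3*k**2 + 5*k + 8); s_k = R·t_k = -(k**2 - 2*k + 4)*factorial(k + 3).
Check: Δs_k = -(k**3 + 3*k**2 + 5*k + 8)*factorial(k + 3). ✓
Σ_(k=3)^(10) t_k = s_(11) − s_(3) = -8979363993600 − (-5040) = -8979363988560.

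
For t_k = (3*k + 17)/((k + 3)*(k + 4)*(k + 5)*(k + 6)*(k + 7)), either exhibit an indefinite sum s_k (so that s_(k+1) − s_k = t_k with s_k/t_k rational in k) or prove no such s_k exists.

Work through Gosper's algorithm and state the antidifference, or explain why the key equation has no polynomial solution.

Step 1: r(k) = (k + 3)*(3*k + 20)/((k + 8)*(3*k + 17)).
Take A(k)=k + 3, B(k)=k + 8, C(k)=k + 17/3.
f must satisfy (k + 3)·f(k+1) − (k + 7)·f(k) = k + 17/3.
From deg A=1, deg B=1, deg C=1: d=4.
Match coefficients ⇒ f(k) = k*(k + 5)*(k**2 + 13*k + 54)/216.
Get s_k = R·t_k = k*(k**2 + 13*k + 54)/(72*(k**3 + 13*k**2 + 54*k + 72)) with R(k) = B(k−1)f(k)/C(k) = k*(k + 5)*(k + 7)*(k**2 + 13*k + 54)/(72*(3*k + 17)).
Δs = (3*k + 17)/(k**5 + 25*k**4 + 245*k**3 + 1175*k**2 + 2754*k + 2520), as required.

s_k = k*(k**2 + 13*k + 54)/(72*(k**3 + 13*k**2 + 54*k + 72))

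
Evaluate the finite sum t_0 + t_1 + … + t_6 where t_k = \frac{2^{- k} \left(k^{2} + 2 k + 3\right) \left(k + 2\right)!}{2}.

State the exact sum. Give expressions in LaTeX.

Step 1: r(k) = (k + 3)*(2*k + (k + 1)**2 + 5)/(2*(k**2 + 2*k + 3)).
Normal form (A,B,C) = (k/2 + 3/2, 1, k**2 + 2*k + 3).
Solve (k/2 + 3/2)·f(k+1) − (1)·f(k) = k**2 + 2*k + 3.
Degrees (1,0,2) ⇒ d ≤ 1.
Solve for f: f(k) = 2*k (degree 1 ≤ 1).
Get s_k = R·t_k = k*factorial(k + 2)/2**k with R(k) = B(k−1)f(k)/C(k) = 2*k/(k**2 + 2*k + 3).
Δs = (k**2 + 2*k + 3)*factorial(k + 2)/(2*2**k), as required.
Sum = s_(7) − s_(0); s_(7) = 19845, s_(0) = 0 ⇒ 19845.

Σ = 19845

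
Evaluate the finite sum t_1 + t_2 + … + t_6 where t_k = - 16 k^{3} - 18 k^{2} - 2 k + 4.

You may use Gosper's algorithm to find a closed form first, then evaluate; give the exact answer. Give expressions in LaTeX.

Σ = -8712

r(k) = (8*k**3 + 33*k**2 + 43*k + 16)/(8*k**3 + 9*k**2 + k - 2) after simplifying.
Factor: A=1; B=1; C=k**3 + 9*k**2/8 + k/8 - 1/4.
Set up (1)·f(k+1) − (1)·f(k) − (k**3 + 9*k**2/8 + k/8 - 1/4) = 0.
Bound: deg f ≤ 4.
Coefficient equations give f(k) = k*(2*k**3 - k**2 - 2*k - 1)/8.
Certificate R = B(k−1)f/C = k*(2*k**3 - k**2 - 2*k - 1)/(8*k**3 + 9*k**2 + k - 2) gives s_k = 2*k*(-2*k**3 + k**2 + 2*k + 1).
s_(k+1) − s_k = -16*k**3 - 18*k**2 - 2*k + 4 = t_k.
Sum = s_(7) − s_(1); s_(7) = -8708, s_(1) = 4 ⇒ -8712.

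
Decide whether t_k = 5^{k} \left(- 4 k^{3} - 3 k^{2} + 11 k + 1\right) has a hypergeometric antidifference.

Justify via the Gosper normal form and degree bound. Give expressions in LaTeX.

Step 1: r(k) = 5*(4*k**3 + 15*k**2 + 7*k - 5)/(4*k**3 + 3*k**2 - 11*k - 1).
Gosper form: A/B · C(k+1)/C(k) with A=5, B=1, C=k**3 + 3*k**2/4 - 11*k/4 - 1/4.
f must satisfy (5)·f(k+1) − (1)·f(k) = k**3 + 3*k**2/4 - 11*k/4 - 1/4.
Bound: deg f ≤ 3.
Solve for f: f(k) = (k - 1)*(k**2 - 2*k - 1)/4 (degree 3 ≤ 3).
Certificate R = B(k−1)f/C = (k - 1)*(k**2 - 2*k - 1)/(4*k**3 + 3*k**2 - 11*k - 1) gives s_k = 5**k*(-k**3 + 3*k**2 - k - 1).
Check: Δs_k = 5**k*(-4*k**3 - 3*k**2 + 11*k + 1). ✓

Yes. s_k = 5^{k} \left(- k^{3} + 3 k^{2} - k - 1\right).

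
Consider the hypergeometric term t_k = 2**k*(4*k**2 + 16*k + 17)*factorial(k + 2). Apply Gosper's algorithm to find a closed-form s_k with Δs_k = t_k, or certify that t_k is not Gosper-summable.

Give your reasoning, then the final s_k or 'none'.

t_(k+1)/t_k = 2*(4*k**3 + 36*k**2 + 109*k + 111)/(4*k**2 + 16*k + 17).
Normal form (A,B,C) = (2*k + 6, 1, k**2 + 4*k + 17/4).
f must satisfy (2*k + 6)·f(k+1) − (1)·f(k) = k**2 + 4*k + 17/4.
From deg A=1, deg B=0, deg C=2: d=1.
Solving with deg f ≤ 1: f(k) = (2*k + 1)/4.
R(k) = B(k−1)·f(k)/C(k) = (2*k + 1)/(4*k**2 + 16*k + 17); s_k = R·t_k = 2**k*(2*k + 1)*factorial(k + 2).
Δs = 2**k*(4*k**2 + 16*k + 17)*factorial(k + 2), as required.

s_k = 2**k*(2*k + 1)*factorial(k + 2)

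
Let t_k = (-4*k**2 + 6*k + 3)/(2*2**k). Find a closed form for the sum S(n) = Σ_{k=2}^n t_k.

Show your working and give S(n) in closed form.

S(n) = 2**(-n - 2)*(-23*2**n + 8*n**2 + 20*n + 18)

Step 1: r(k) = (4*k**2 + 2*k - 5)/(2*(4*k**2 - 6*k - 3)).
So A=1/2 and B=1, with C=k**2 - 3*k/2 - 3/4.
Solve (1/2)·f(k+1) − (1)·f(k) = k**2 - 3*k/2 - 3/4.
Bound: deg f ≤ 2.
A polynomial solution: f(k) = -(4*k**2 + 2*k + 3)/2.
So s_k = (B(k−1)f/C)·t_k = (-2*(4*k**2 + 2*k + 3)/(4*k**2 - 6*k - 3))·t_k = (4*k**2 + 2*k + 3)/2**k.
Δs = (-4*k**2 + 6*k + 3)/(2*2**k), as required.
Evaluate: s_(n+1) = 2**(-n - 1)*(4*n**2 + 10*n + 9); subtract s_(2) = 23/4 ⇒ S(n) = 2**(-n - 2)*(-23*2**n + 8*n**2 + 20*n + 18).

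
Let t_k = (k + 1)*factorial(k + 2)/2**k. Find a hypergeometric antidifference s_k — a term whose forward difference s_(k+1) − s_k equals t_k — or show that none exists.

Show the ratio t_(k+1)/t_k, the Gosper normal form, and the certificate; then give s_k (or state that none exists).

Ratio r(k) = (k + 2)*(k + 3)/(2*(k + 1)).
Take A(k)=k/2 + 3/2, B(k)=1, C(k)=k + 1.
Key eq: (k/2 + 3/2)·f(k+1) = (1)·f(k) + (k + 1).
Bound: deg f ≤ 0.
Coefficient equations give f(k) = 2.
Get s_k = R·t_k = 2**(1 - k)*factorial(k + 2) with R(k) = B(k−1)f(k)/C(k) = 2/(k + 1).
Δs = (k + 1)*factorial(k + 2)/2**k, as required.

s_k = 2**(1 - k)*factorial(k + 2)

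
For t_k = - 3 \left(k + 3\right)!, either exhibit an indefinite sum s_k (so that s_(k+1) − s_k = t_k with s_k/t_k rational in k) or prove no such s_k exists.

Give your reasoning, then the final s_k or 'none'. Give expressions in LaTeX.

Step 1: r(k) = k + 4.
So A=k + 4 and B=1, with C=1.
Solve (k + 4)·f(k+1) − (1)·f(k) = 1.
deg f ≤ -1 (via 1,0,0).
Bound -1 < 0, so the key equation has no polynomial solution.

none (Gosper's algorithm certifies no s_k)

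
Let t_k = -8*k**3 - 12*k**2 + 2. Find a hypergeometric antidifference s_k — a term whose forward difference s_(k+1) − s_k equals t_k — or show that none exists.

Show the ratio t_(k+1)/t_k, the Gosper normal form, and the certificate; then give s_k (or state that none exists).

t_(k+1)/t_k = (4*(k + 1)**3 + 6*(k + 1)**2 - 1)/(4*k**3 + 6*k**2 - 1).
Take A(k)=1, B(k)=1, C(k)=k**3 + 3*k**2/2 - 1/4.
f must satisfy (1)·f(k+1) − (1)·f(k) = k**3 + 3*k**2/2 - 1/4.
Bound: deg f ≤ 4.
Solving with deg f ≤ 4: f(k) = k**2*(k**2 - 2)/4.
Get s_k = R·t_k = 2*k**2*(2 - k**2) with R(k) = B(k−1)f(k)/C(k) = k**2*(k**2 - 2)/((2*k + 1)*(2*k**2 + 2*k - 1)).
s_(k+1) − s_k = -8*k**3 - 12*k**2 + 2 = t_k.

s_k = 2*k**2*(2 - k**2)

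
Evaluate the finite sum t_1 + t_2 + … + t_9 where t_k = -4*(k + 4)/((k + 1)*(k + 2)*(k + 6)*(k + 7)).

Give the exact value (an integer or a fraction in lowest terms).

Σ = -81/616

Ratio r(k) = (k + 1)*(k + 5)*(k + 6)/((k + 3)*(k + 4)*(k + 8)).
A = k + 1, B = k + 8, C = k**4 + 16*k**3 + 95*k**2 + 248*k + 240.
Solve (k + 1)·f(k+1) − (k + 7)·f(k) = k**4 + 16*k**3 + 95*k**2 + 248*k + 240.
Bound: deg f ≤ 6.
Match coefficients ⇒ f(k) = k*(k + 2)*(k + 3)*(k + 4)*(k + 5)*(k + 7)/12.
Get s_k = R·t_k = k*(-k - 7)/(3*(k**2 + 7*k + 6)) with R(k) = B(k−1)f(k)/C(k) = k*(k + 2)*(k + 7)**2/(12*(k + 4)).
Δs = 4*(-k - 4)/(k**4 + 16*k**3 + 83*k**2 + 152*k + 84), as required.
Evaluate s at k=10 and k=1: -85/264 and -4/21; difference -81/616.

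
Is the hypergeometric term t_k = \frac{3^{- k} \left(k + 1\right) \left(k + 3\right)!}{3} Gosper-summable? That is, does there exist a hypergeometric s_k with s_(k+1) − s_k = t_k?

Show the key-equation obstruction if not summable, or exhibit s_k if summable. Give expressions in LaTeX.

Yes. s_k = 3^{- k} \left(k + 3\right)!.

The ratio is (k + 2)*(k + 4)/(3*(k + 1)).
Normal form (A,B,C) = (k/3 + 4/3, 1, k + 1).
Set up (k/3 + 4/3)·f(k+1) − (1)·f(k) − (k + 1) = 0.
From deg A=1, deg B=0, deg C=1: d=0.
Coefficient equations give f(k) = 3.
Get s_k = R·t_k = factorial(k + 3)/3**k with R(k) = B(k−1)f(k)/C(k) = 3/(k + 1).
Check: Δs_k = (k + 1)*factorial(k + 3)/(3*3**k). ✓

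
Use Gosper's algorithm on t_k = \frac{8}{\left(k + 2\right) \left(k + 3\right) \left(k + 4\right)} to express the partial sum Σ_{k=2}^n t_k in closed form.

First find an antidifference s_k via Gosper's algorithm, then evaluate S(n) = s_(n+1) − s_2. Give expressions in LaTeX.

r(k) = (k + 2)/(k + 5) after simplifying.
Take A(k)=k + 2, B(k)=k + 5, C(k)=1.
Set up (k + 2)·f(k+1) − (k + 4)·f(k) − (1) = 0.
From deg A=1, deg B=1, deg C=0: d=2.
Match coefficients ⇒ f(k) = k*(k + 5)/12.
Get s_k = R·t_k = 2*k*(k + 5)/(3*(k + 2)*(k + 3)) with R(k) = B(k−1)f(k)/C(k) = k*(k + 4)*(k + 5)/12.
Check: Δs_k = 8/(k**3 + 9*k**2 + 26*k + 24). ✓
Σ_(k=2)^n t_k = s_(n+1) − s_(2) = (2*(n**2 + 7*n + 6)/(3*(n**2 + 7*n + 12))) − (7/15), i.e. (n**2 + 7*n - 8)/(5*(n**2 + 7*n + 12)).

S(n) = \frac{n^{2} + 7 n - 8}{5 \left(n^{2} + 7 n + 12\right)}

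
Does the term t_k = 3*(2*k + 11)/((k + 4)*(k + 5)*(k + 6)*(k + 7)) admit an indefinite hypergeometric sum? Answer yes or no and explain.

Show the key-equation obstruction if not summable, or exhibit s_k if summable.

Yes. s_k = k*(k + 10)/(8*(k**2 + 10*k + 24)).

Compute t_(k+1)/t_k: get (k + 4)*(2*k + 13)/((k + 8)*(2*k + 11)).
Factor: A=k + 4; B=k + 8; C=k + 11/2.
f must satisfy (k + 4)·f(k+1) − (k + 7)·f(k) = k + 11/2.
Bound: deg f ≤ 3.
Coefficient equations give f(k) = k*(k + 5)*(k + 10)/48.
So s_k = (B(k−1)f/C)·t_k = (k*(k + 5)*(k + 7)*(k + 10)/(24*(2*k + 11)))·t_k = k*(k + 10)/(8*(k**2 + 10*k + 24)).
Δs = 3*(2*k + 11)/(k**4 + 22*k**3 + 179*k**2 + 638*k + 840), as required.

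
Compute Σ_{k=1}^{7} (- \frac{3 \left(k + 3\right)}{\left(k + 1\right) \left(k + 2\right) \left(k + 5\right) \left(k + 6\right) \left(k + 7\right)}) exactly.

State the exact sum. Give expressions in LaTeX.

Σ = -37/3276

t_(k+1)/t_k = (k + 1)*(k + 4)*(k + 5)/((k + 3)**2*(k + 8)).
A = k + 1, B = k + 8, C = k**3 + 10*k**2 + 33*k + 36.
f must satisfy (k + 1)·f(k+1) − (k + 7)·f(k) = k**3 + 10*k**2 + 33*k + 36.
d = 6 from the (1,1,3) case.
Solve for f: f(k) = k*(k + 2)*(k + 3)*(k + 4)*(k**2 + 12*k + 41)/90 (degree 6 ≤ 6).
R(k) = B(k−1)·f(k)/C(k) = k*(k + 2)*(k + 7)*(k**2 + 12*k + 41)/(90*(k + 3)); s_k = R·t_k = k*(-k**2 - 12*k - 41)/(30*(k**3 + 12*k**2 + 41*k + 30)).
Δs = 3*(-k - 3)/(k**5 + 21*k**4 + 163*k**3 + 567*k**2 + 844*k + 420), as required.
Σ_(k=1)^(7) t_k = s_(8) − s_(1) = -134/4095 − (-3/140) = -37/3276.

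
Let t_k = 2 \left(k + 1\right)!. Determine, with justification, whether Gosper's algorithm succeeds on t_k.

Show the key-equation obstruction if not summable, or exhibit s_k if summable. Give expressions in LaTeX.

t_(k+1)/t_k = k + 2.
Normal form (A,B,C) = (k + 2, 1, 1).
f must satisfy (k + 2)·f(k+1) − (1)·f(k) = 1.
Degrees (1,0,0) ⇒ d ≤ -1.
Bound -1 < 0, so the key equation has no polynomial solution.

No. Not Gosper-summable.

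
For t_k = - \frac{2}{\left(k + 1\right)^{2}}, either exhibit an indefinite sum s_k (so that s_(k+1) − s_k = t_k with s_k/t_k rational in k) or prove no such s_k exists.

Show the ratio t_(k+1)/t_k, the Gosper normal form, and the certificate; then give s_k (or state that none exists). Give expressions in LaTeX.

Compute t_(k+1)/t_k: get (k + 1)**2/(k + 2)**2.
Gosper form: A/B · C(k+1)/C(k) with A=k**2 + 2*k + 1, B=k**2 + 4*k + 4, C=1.
f must satisfy (k**2 + 2*k + 1)·f(k+1) − (k**2 + 2*k + 1)·f(k) = 1.
Bound: deg f ≤ 0.
Put f(k) = c0: A·f(k+1) − B(k−1)·f(k) − C = -1; need -1 = 0 — inconsistent ⇒ no f, not summable.

none — t_k is not Gosper-summable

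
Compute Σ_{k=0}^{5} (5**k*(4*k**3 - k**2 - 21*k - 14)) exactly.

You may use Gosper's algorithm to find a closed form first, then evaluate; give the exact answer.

Σ = 1203126

The ratio is 5*(4*k**3 + 11*k**2 - 11*k - 32)/(4*k**3 - k**2 - 21*k - 14).
A = 5, B = 1, C = k**3 - k**2/4 - 21*k/4 - 7/2.
Solve (5)·f(k+1) − (1)·f(k) = k**3 - k**2/4 - 21*k/4 - 7/2.
From deg A=0, deg B=0, deg C=3: d=3.
Solve for f: f(k) = (k**3 - 4*k**2 + k - 1)/4 (degree 3 ≤ 3).
Then R = B(k−1)f/C = (k**3 - 4*k**2 + k - 1)/(4*k**3 - k**2 - 21*k - 14), so s_k = R(k)·t_k = 5**k*(k**3 - 4*k**2 + k - 1).
Δs = 5**k*(4*k**3 - k**2 - 21*k - 14), as required.
Σ_(k=0)^(5) t_k = s_(6) − s_(0) = 1203125 − (-1) = 1203126.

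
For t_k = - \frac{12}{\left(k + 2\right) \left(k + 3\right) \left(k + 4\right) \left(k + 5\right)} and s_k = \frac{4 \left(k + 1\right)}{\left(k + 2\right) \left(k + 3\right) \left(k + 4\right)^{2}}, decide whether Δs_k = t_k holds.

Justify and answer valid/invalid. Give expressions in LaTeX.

s_(k+1) = 4*(k + 2)/((k + 3)*(k + 4)*(k + 5)**2)
s_(k+1) − s_k = 4*(-(k + 1)*(k + 5)**2 + (k + 2)**2*(k + 4))/((k + 2)*(k + 3)*(k + 4)**2*(k + 5)**2)
(s_(k+1) − s_k) − t_k = 12*(4*k + 17)/(k**6 + 23*k**5 + 217*k**4 + 1073*k**3 + 2926*k**2 + 4160*k + 2400)

Invalid: residual \frac{12 \left(4 k + 17\right)}{k^{6} + 23 k^{5} + 217 k^{4} + 1073 k^{3} + 2926 k^{2} + 4160 k + 2400} ≠ 0.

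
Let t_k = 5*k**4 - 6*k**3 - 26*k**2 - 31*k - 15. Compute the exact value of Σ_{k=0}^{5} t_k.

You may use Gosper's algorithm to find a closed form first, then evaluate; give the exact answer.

The ratio is (5*k**4 + 14*k**3 - 14*k**2 - 81*k - 73)/(5*k**4 - 6*k**3 - 26*k**2 - 31*k - 15).
Factor: A=1; B=1; C=k**4 - 6*k**3/5 - 26*k**2/5 - 31*k/5 - 3.
Solve (1)·f(k+1) − (1)·f(k) = k**4 - 6*k**3/5 - 26*k**2/5 - 31*k/5 - 3.
d = 5 from the (0,0,4) case.
Solve for f: f(k) = k*(k**4 - 4*k**3 - 4*k**2 - 4*k - 4)/5 (degree 5 ≤ 5).
So s_k = (B(k−1)f/C)·t_k = (k*(k**4 - 4*k**3 - 4*k**2 - 4*k - 4)/(5*k**4 - 6*k**3 - 26*k**2 - 31*k - 15))·t_k = k*(k**4 - 4*k**3 - 4*k**2 - 4*k - 4).
Δs = 5*k**4 - 6*k**3 - 26*k**2 - 31*k - 15, as required.
Sum = s_(6) − s_(0); s_(6) = 1560, s_(0) = 0 ⇒ 1560.

Σ = 1560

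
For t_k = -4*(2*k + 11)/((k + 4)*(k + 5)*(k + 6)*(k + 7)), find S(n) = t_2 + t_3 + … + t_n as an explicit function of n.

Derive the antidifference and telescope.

S(n) = (-n**2 - 12*n + 13)/(12*(n**2 + 12*n + 35))

Compute t_(k+1)/t_k: get (k + 4)*(2*k + 13)/((k + 8)*(2*k + 11)).
So A=k + 4 and B=k + 8, with C=k + 11/2.
Need (k + 4)·f(k+1) − (k + 7)·f(k) = k + 11/2.
From deg A=1, deg B=1, deg C=1: d=3.
Coefficient equations give f(k) = k*(k + 5)*(k + 10)/48.
Certificate R = B(k−1)f/C = k*(k + 5)*(k + 7)*(k + 10)/(24*(2*k + 11)) gives s_k = k*(-k - 10)/(6*(k**2 + 10*k + 24)).
s_(k+1) − s_k = 4*(-2*k - 11)/(k**4 + 22*k**3 + 179*k**2 + 638*k + 840) = t_k.
s_(n+1) = (-n**2 - 12*n - 11)/(6*(n**2 + 12*n + 35)) and s_(2) = -1/12, so S(n) = (-n**2 - 12*n + 13)/(12*(n**2 + 12*n + 35)).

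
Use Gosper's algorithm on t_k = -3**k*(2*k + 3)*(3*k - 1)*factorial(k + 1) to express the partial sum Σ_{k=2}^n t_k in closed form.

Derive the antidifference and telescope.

Compute t_(k+1)/t_k: get 3*(k + 2)*(2*k + 5)*(3*k + 2)/((2*k + 3)*(3*k - 1)).
Gosper form: A/B · C(k+1)/C(k) with A=3*k + 6, B=1, C=k**2 + 7*k/6 - 1/2.
Key eq: (3*k + 6)·f(k+1) = (1)·f(k) + (k**2 + 7*k/6 - 1/2).
Degrees (1,0,2) ⇒ d ≤ 1.
A polynomial solution: f(k) = (2*k - 3)/6.
Then R = B(k−1)f/C = (2*k - 3)/((2*k + 3)*(3*k - 1)), so s_k = R(k)·t_k = -3**k*(2*k - 3)*factorial(k + 1).
Check: Δs_k = -3**k*(2*k + 3)*(3*k - 1)*factorial(k + 1). ✓
Telescope: S(n) = s_(n+1) − s_(2) = -3**(n + 1)*(2*n - 1)*factorial(n + 2) − (-54) = -6*3**n*n*factorial(n + 2) + 3*3**n*factorial(n + 2) + 54.

S(n) = -6*3**n*n*factorial(n + 2) + 3*3**n*factorial(n + 2) + 54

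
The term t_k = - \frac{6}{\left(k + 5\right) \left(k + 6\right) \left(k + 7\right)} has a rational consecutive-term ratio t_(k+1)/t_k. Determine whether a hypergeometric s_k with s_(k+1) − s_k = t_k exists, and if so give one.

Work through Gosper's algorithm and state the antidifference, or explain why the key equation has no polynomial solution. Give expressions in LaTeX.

s_k = \frac{k \left(- k - 11\right)}{10 \left(k + 5\right) \left(k + 6\right)}

r(k) = (k + 5)/(k + 8) after simplifying.
Take A(k)=k + 5, B(k)=k + 8, C(k)=1.
Key eq: (k + 5)·f(k+1) = (k + 7)·f(k) + (1).
Bound: deg f ≤ 2.
Solve for f: f(k) = k*(k + 11)/60 (degree 2 ≤ 2).
Then R = B(k−1)f/C = k*(k + 7)*(k + 11)/60, so s_k = R(k)·t_k = k*(-k - 11)/(10*(k + 5)*(k + 6)).
Check: Δs_k = -6/(k**3 + 18*k**2 + 107*k + 210). ✓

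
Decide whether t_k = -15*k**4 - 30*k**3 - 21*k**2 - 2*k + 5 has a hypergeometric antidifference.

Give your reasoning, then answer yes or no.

Yes. s_k = k*(-3*k**4 + 3*k**2 + 2*k + 3).

Ratio r(k) = (15*k**4 + 90*k**3 + 201*k**2 + 194*k + 63)/(15*k**4 + 30*k**3 + 21*k**2 + 2*k - 5).
So A=1 and B=1, with C=k**4 + 2*k**3 + 7*k**2/5 + 2*k/15 - 1/3.
Set up (1)·f(k+1) − (1)·f(k) − (k**4 + 2*k**3 + 7*k**2/5 + 2*k/15 - 1/3) = 0.
deg f ≤ 5 (via 0,0,4).
Coefficient equations give f(k) = k*(3*k**4 - 3*k**2 - 2*k - 3)/15.
So s_k = (B(k−1)f/C)·t_k = (k*(3*k**4 - 3*k**2 - 2*k - 3)/(15*k**4 + 30*k**3 + 21*k**2 + 2*k - 5))·t_k = k*(-3*k**4 + 3*k**2 + 2*k + 3).
Check: Δs_k = -15*k**4 - 30*k**3 - 21*k**2 - 2*k + 5. ✓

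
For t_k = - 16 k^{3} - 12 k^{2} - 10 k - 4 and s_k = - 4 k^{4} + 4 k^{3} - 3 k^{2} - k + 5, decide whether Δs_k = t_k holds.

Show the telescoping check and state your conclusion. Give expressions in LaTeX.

s_(k+1) = -4*k**4 - 12*k**3 - 15*k**2 - 11*k + 1
s_(k+1) − s_k = -16*k**3 - 12*k**2 - 10*k - 4
(s_(k+1) − s_k) − t_k = 0

valid; difference matches t_k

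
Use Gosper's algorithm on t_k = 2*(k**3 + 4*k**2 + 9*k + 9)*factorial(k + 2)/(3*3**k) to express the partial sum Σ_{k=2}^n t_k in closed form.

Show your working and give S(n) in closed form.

S(n) = 2*3**(-n - 1)*(-64*3**n + n**5*factorial(n) + 10*n**4*factorial(n) + 38*n**3*factorial(n) + 68*n**2*factorial(n) + 57*n*factorial(n) + 18*factorial(n))

The ratio is (k**4 + 10*k**3 + 41*k**2 + 83*k + 69)/(3*(k**3 + 4*k**2 + 9*k + 9)).
So A=k/3 + 1 and B=1, with C=k**3 + 4*k**2 + 9*k + 9.
Need (k/3 + 1)·f(k+1) − (1)·f(k) = k**3 + 4*k**2 + 9*k + 9.
Degrees (1,0,3) ⇒ d ≤ 2.
Coefficient equations give f(k) = 3*k*(k + 2).
R(k) = B(k−1)·f(k)/C(k) = 3*k*(k + 2)/(k**3 + 4*k**2 + 9*k + 9); s_k = R·t_k = 2*k*(k + 2)*factorial(k + 2)/3**k.
s_(k+1) − s_k = 2*(k**3 + 4*k**2 + 9*k + 9)*factorial(k + 2)/(3*3**k) = t_k.
Σ_(k=2)^n t_k = s_(n+1) − s_(2) = (2*3**(-n - 1)*(n + 1)*(n + 3)*factorial(n + 3)) − (128/3), i.e. 2*3**(-n - 1)*(-64*3**n + n**5*factorial(n) + 10*n**4*factorial(n) + 38*n**3*factorial(n) + 68*n**2*factorial(n) + 57*n*factorial(n) + 18*factorial(n)).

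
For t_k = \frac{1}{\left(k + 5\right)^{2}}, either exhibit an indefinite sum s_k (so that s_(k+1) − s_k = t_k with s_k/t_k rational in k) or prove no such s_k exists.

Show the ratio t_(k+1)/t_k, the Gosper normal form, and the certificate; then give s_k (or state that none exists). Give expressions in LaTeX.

The ratio is (k + 5)**2/(k + 6)**2.
Factor: A=k**2 + 10*k + 25; B=k**2 + 12*k + 36; C=1.
Set up (k**2 + 10*k + 25)·f(k+1) − (k**2 + 10*k + 25)·f(k) − (1) = 0.
d = 0 from the (2,2,0) case.
f = c0 ⇒ A·f(k+1) − B(k−1)·f(k) − C = -1. The system {-1 = 0} is inconsistent; no antidifference.

none (Gosper's algorithm certifies no s_k)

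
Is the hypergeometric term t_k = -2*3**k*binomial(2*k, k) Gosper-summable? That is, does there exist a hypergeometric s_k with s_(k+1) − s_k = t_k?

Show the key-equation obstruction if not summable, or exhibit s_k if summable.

The ratio is 6*(2*k + 1)/(k + 1).
Normal form (A,B,C) = (12*k + 6, k + 1, 1).
f must satisfy (12*k + 6)·f(k+1) − (k)·f(k) = 1.
d = -1 from the (1,1,0) case.
Bound -1 < 0, so the key equation has no polynomial solution.

No; the degree bound rules out any f.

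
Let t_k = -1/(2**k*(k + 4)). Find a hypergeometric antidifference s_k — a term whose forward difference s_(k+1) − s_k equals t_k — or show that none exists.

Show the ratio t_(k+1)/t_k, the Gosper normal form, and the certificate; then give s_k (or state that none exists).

not Gosper-summable; s_k does not exist

t_(k+1)/t_k = (k + 4)/(2*(k + 5)).
Normal form (A,B,C) = (k/2 + 2, k + 5, 1).
Set up (k/2 + 2)·f(k+1) − (k + 4)·f(k) − (1) = 0.
deg f ≤ -1 (via 1,1,0).
d = -1 < 0 ⇒ no nonzero polynomial f; not summable.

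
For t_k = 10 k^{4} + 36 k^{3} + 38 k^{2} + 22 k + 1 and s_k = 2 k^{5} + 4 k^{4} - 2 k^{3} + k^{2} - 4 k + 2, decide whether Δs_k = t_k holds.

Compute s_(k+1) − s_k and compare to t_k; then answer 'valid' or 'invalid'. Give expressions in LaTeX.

s_(k+1) = 2*k**5 + 14*k**4 + 34*k**3 + 39*k**2 + 18*k + 3
s_(k+1) − s_k = 10*k**4 + 36*k**3 + 38*k**2 + 22*k + 1
(s_(k+1) − s_k) − t_k = 0

valid; difference matches t_k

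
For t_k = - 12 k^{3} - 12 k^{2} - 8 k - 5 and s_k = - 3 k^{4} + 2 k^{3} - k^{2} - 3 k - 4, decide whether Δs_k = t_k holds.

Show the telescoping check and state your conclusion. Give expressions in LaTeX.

s_(k+1) = -3*k**4 - 10*k**3 - 13*k**2 - 11*k - 9
s_(k+1) − s_k = -12*k**3 - 12*k**2 - 8*k - 5
(s_(k+1) − s_k) − t_k = 0

Valid: the claim telescopes to t_k.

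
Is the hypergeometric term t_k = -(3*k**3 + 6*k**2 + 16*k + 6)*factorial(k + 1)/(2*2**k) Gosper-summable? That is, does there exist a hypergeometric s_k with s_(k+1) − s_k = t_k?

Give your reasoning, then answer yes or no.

Yes. s_k = -(3*k**2 + 1)*factorial(k + 1)/2**k.

Compute t_(k+1)/t_k: get (3*k**4 + 21*k**3 + 67*k**2 + 105*k + 62)/(2*(3*k**3 + 6*k**2 + 16*k + 6)).
Gosper form: A/B · C(k+1)/C(k) with A=k/2 + 1, B=1, C=k**3 + 2*k**2 + 16*k/3 + 2.
Solve (k/2 + 1)·f(k+1) − (1)·f(k) = k**3 + 2*k**2 + 16*k/3 + 2.
deg f ≤ 2 (via 1,0,3).
Match coefficients ⇒ f(k) = 2*(3*k**2 + 1)/3.
So s_k = (B(k−1)f/C)·t_k = (2*(3*k**2 + 1)/(3*k**3 + 6*k**2 + 16*k + 6))·t_k = -(3*k**2 + 1)*factorial(k + 1)/2**k.
Δs = -(3*k**3 + 6*k**2 + 16*k + 6)*factorial(k + 1)/(2*2**k), as required.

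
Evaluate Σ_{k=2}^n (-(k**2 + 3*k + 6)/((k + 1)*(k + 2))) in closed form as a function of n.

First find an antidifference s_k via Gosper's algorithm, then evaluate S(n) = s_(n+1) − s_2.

S(n) = (-3*n**2 - 7*n + 10)/(3*(n + 2))

The ratio is (k + 1)*(3*k + (k + 1)**2 + 9)/((k + 3)*(k**2 + 3*k + 6)).
Factor: A=k + 1; B=k + 3; C=k**2 + 3*k + 6.
Set up (k + 1)·f(k+1) − (k + 2)·f(k) − (k**2 + 3*k + 6) = 0.
deg f ≤ 2 (via 1,1,2).
Solving with deg f ≤ 2: f(k) = k*(k + 5).
Then R = B(k−1)f/C = k*(k + 2)*(k + 5)/(k**2 + 3*k + 6), so s_k = R(k)·t_k = k*(-k - 5)/(k + 1).
Verify: (-k**2 - 3*k - 6)/(k**2 + 3*k + 2) matches t_k.
Evaluate: s_(n+1) = (-n**2 - 7*n - 6)/(n + 2); subtract s_(2) = -14/3 ⇒ S(n) = (-3*n**2 - 7*n + 10)/(3*(n + 2)).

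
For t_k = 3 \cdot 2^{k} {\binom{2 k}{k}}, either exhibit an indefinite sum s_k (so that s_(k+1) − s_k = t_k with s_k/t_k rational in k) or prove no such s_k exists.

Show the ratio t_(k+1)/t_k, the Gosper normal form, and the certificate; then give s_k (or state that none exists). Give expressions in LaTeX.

none — t_k is not Gosper-summable

Compute t_(k+1)/t_k: get 4*(2*k + 1)/(k + 1).
Factor: A=8*k + 4; B=k + 1; C=1.
Key eq: (8*k + 4)·f(k+1) = (k)·f(k) + (1).
Degrees (1,1,0) ⇒ d ≤ -1.
deg f ≤ -1 is impossible — no certificate.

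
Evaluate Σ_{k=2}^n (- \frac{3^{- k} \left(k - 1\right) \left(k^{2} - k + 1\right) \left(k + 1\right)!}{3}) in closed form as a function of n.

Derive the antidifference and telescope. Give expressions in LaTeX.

Ratio r(k) = -k*(k + 2)*(k - (k + 1)**2)/(3*(k - 1)*(k**2 - k + 1)).
Factor: A=k/3 + 2/3; B=1; C=k**3 - 2*k**2 + 2*k - 1.
f must satisfy (k/3 + 2/3)·f(k+1) − (1)·f(k) = k**3 - 2*k**2 + 2*k - 1.
deg f ≤ 2 (via 1,0,3).
A polynomial solution: f(k) = 3*(k**2 - 3*k - 3).
Certificate R = B(k−1)f/C = 3*(k**2 - 3*k - 3)/((k - 1)*(k**2 - k + 1)) gives s_k = (-k**2 + 3*k + 3)*factorial(k + 1)/3**k.
s_(k+1) − s_k = -(k - 1)*(k**2 - k + 1)*factorial(k + 1)/(3*3**k) = t_k.
Telescope: S(n) = s_(n+1) − s_(2) = 3**(-n - 1)*(-n**2 + n + 5)*factorial(n + 2) − (10/3) = 3**(-n - 1)*(-10*3**n - n**4*factorial(n) - 2*n**3*factorial(n) + 6*n**2*factorial(n) + 17*n*factorial(n) + 10*factorial(n)).

S(n) = 3^{- n - 1} \left(- 10 \cdot 3^{n} - n^{4} n! - 2 n^{3} n! + 6 n^{2} n! + 17 n n! + 10 n!\right)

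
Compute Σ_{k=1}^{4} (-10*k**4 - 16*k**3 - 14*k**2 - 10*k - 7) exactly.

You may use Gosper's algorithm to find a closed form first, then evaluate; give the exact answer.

Σ = -5688

The ratio is (10*k**4 + 56*k**3 + 122*k**2 + 126*k + 57)/(10*k**4 + 16*k**3 + 14*k**2 + 10*k + 7).
A = 1, B = 1, C = k**4 + 8*k**3/5 + 7*k**2/5 + k + 7/10.
Key eq: (1)·f(k+1) = (1)·f(k) + (k**4 + 8*k**3/5 + 7*k**2/5 + k + 7/10).
deg f ≤ 5 (via 0,0,4).
Match coefficients ⇒ f(k) = k*(k**2 - 2*k + 2)*(2*k**2 + 3*k + 2)/10.
R(k) = B(k−1)·f(k)/C(k) = k*(k**2 - 2*k + 2)*(2*k**2 + 3*k + 2)/(10*k**4 + 16*k**3 + 14*k**2 + 10*k + 7); s_k = R·t_k = k*(-2*k**4 + k**3 - 2*k - 4).
Check: Δs_k = -10*k**4 - 16*k**3 - 14*k**2 - 10*k - 7. ✓
Telescoping: Σ = s_(5) − s_(1) = -5695 − (-7) = -5688.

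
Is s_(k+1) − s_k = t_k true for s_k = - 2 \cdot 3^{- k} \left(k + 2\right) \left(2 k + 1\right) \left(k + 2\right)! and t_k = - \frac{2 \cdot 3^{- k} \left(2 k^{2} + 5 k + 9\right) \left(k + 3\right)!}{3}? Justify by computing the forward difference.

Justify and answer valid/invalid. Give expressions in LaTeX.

s_(k+1) = -2*(k + 3)*(2*k + 3)*factorial(k + 3)/(3*3**k)
s_(k+1) − s_k = -2*(2*k**3 + 9*k**2 + 21*k + 21)*factorial(k + 2)/(3*3**k)
(s_(k+1) − s_k) − t_k = 2*(2*k**2 + 3*k + 6)*factorial(k + 2)/(3*3**k)

Invalid: residual \frac{2 \cdot 3^{- k} \left(2 k^{2} + 3 k + 6\right) \left(k + 2\right)!}{3} ≠ 0.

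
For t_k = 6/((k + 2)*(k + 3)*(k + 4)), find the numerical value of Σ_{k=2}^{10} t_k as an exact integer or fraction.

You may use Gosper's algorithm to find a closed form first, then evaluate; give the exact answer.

Σ = 243/1820

Ratio r(k) = (k + 2)/(k + 5).
Factor: A=k + 2; B=k + 5; C=1.
Solve (k + 2)·f(k+1) − (k + 4)·f(k) = 1.
From deg A=1, deg B=1, deg C=0: d=2.
Coefficient equations give f(k) = k*(k + 5)/12.
Certificate R = B(k−1)f/C = k*(k + 4)*(k + 5)/12 gives s_k = k*(k + 5)/(2*(k + 2)*(k + 3)).
Check: Δs_k = 6/(k**3 + 9*k**2 + 26*k + 24). ✓
Telescoping: Σ = s_(11) − s_(2) = 44/91 − (7/20) = 243/1820.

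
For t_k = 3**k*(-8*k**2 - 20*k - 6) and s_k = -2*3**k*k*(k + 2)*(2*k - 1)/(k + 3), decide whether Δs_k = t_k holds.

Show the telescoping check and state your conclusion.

Invalid: residual 3**k*(8*k**3 + 40*k**2 + 68*k + 18)/(k**2 + 7*k + 12) ≠ 0.

s_(k+1) = -6*3**k*(k + 1)*(k + 3)*(2*k + 1)/(k + 4)
s_(k+1) − s_k = 3**k*(-8*k**4 - 68*k**3 - 202*k**2 - 214*k - 54)/(k**2 + 7*k + 12)
(s_(k+1) − s_k) − t_k = 3**k*(8*k**3 + 40*k**2 + 68*k + 18)/(k**2 + 7*k + 12)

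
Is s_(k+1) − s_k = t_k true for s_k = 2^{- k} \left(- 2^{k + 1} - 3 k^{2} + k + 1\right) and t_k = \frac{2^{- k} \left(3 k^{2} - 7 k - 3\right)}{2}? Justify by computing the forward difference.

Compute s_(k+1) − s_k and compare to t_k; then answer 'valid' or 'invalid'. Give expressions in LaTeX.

valid (s_(k+1) − s_k reduces to t_k)

s_(k+1) = (-4*2**k + k - 3*(k + 1)**2 + 2)/(2*2**k)
s_(k+1) − s_k = (3*k**2 - 7*k - 3)/(2*2**k)
(s_(k+1) − s_k) − t_k = 0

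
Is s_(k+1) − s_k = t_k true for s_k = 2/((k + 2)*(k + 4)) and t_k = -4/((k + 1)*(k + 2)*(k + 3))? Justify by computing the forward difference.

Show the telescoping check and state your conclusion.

s_(k+1) = 2/((k + 3)*(k + 5))
s_(k+1) − s_k = 2*(-2*k - 7)/(k**4 + 14*k**3 + 71*k**2 + 154*k + 120)
(s_(k+1) − s_k) − t_k = 6*(3*k + 11)/(k**5 + 15*k**4 + 85*k**3 + 225*k**2 + 274*k + 120)

Invalid: residual 6*(3*k + 11)/(k**5 + 15*k**4 + 85*k**3 + 225*k**2 + 274*k + 120) ≠ 0.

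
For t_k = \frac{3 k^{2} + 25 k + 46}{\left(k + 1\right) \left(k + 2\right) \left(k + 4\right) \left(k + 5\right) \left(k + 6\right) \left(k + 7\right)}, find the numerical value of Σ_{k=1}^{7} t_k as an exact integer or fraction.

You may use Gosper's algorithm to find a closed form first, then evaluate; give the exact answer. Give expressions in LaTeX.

Σ = 103/7560

Compute t_(k+1)/t_k: get (k + 1)*(k + 4)*(25*k + 3*(k + 1)**2 + 71)/((k + 3)*(k + 8)*(3*k**2 + 25*k + 46)).
So A=k + 1 and B=k + 8, with C=k**3 + 34*k**2/3 + 121*k/3 + 46.
Key eq: (k + 1)·f(k+1) = (k + 7)·f(k) + (k**3 + 34*k**2/3 + 121*k/3 + 46).
From deg A=1, deg B=1, deg C=3: d=6.
A polynomial solution: f(k) = k*(k + 2)*(k + 3)*(k + 5)*(k**2 + 11*k + 34)/72.
Get s_k = R·t_k = k*(k**2 + 11*k + 34)/(24*(k**3 + 11*k**2 + 34*k + 24)) with R(k) = B(k−1)f(k)/C(k) = k*(k + 2)*(k + 5)*(k + 7)*(k**2 + 11*k + 34)/(24*(3*k**2 + 25*k + 46)).
Check: Δs_k = (3*k**2 + 25*k + 46)/(k**6 + 25*k**5 + 247*k**4 + 1219*k**3 + 3112*k**2 + 3796*k + 1680). ✓
Telescoping: Σ = s_(8) − s_(1) = 31/756 − (23/840) = 103/7560.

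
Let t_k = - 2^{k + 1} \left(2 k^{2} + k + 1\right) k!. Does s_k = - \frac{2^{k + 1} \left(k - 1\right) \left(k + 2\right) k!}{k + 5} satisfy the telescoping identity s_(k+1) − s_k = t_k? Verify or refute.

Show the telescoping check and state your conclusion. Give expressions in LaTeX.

s_(k+1) = -2**(k + 2)*k*(k + 3)*factorial(k + 1)/(k + 6)
s_(k+1) − s_k = -2**(k + 1)*(2*k**4 + 17*k**3 + 39*k**2 + 26*k + 12)*factorial(k)/((k + 5)*(k + 6))
(s_(k+1) − s_k) − t_k = 6*2**k*(2*k**3 + 11*k**2 + 5*k + 6)*factorial(k)/((k + 5)*(k + 6))

Invalid: residual \frac{6 \cdot 2^{k} \left(2 k^{3} + 11 k^{2} + 5 k + 6\right) k!}{\left(k + 5\right) \left(k + 6\right)} ≠ 0.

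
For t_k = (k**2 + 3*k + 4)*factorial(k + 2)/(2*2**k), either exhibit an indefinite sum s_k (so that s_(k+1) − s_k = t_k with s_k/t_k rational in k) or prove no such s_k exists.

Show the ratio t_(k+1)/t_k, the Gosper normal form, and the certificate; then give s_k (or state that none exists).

s_k = (k + 1)*factorial(k + 2)/2**k

Step 1: r(k) = (k + 3)*(3*k + (k + 1)**2 + 7)/(2*(k**2 + 3*k + 4)).
A = k/2 + 3/2, B = 1, C = k**2 + 3*k + 4.
Key eq: (k/2 + 3/2)·f(k+1) = (1)·f(k) + (k**2 + 3*k + 4).
From deg A=1, deg B=0, deg C=2: d=1.
Match coefficients ⇒ f(k) = 2*(k + 1).
Then R = B(k−1)f/C = 2*(k + 1)/(k**2 + 3*k + 4), so s_k = R(k)·t_k = (k + 1)*factorial(k + 2)/2**k.
Δs = (k**2 + 3*k + 4)*factorial(k + 2)/(2*2**k), as required.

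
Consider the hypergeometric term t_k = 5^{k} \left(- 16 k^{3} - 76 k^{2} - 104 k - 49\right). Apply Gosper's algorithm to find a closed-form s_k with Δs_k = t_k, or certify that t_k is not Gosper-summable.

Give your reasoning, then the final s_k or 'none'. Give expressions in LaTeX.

s_k = 5^{k} \left(- 4 k^{3} - 4 k^{2} - k - 1\right)

Compute t_(k+1)/t_k: get 5*(16*k**3 + 124*k**2 + 304*k + 245)/(16*k**3 + 76*k**2 + 104*k + 49).
Factor: A=5; B=1; C=k**3 + 19*k**2/4 + 13*k/2 + 49/16.
Key eq: (5)·f(k+1) = (1)·f(k) + (k**3 + 19*k**2/4 + 13*k/2 + 49/16).
deg f ≤ 3 (via 0,0,3).
Solving with deg f ≤ 3: f(k) = (k + 1)*(4*k**2 + 1)/16.
Then R = B(k−1)f/C = (k + 1)*(4*k**2 + 1)/(16*k**3 + 76*k**2 + 104*k + 49), so s_k = R(k)·t_k = 5**k*(-4*k**3 - 4*k**2 - k - 1).
Δs = 5**k*(-16*k**3 - 76*k**2 - 104*k - 49), as required.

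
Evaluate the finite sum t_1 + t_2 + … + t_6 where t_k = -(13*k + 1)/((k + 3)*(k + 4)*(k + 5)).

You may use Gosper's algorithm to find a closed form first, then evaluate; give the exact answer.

Compute t_(k+1)/t_k: get (k + 3)*(13*k + 14)/((k + 6)*(13*k + 1)).
Normal form (A,B,C) = (k + 3, k + 6, k + 1/13).
Key eq: (k + 3)·f(k+1) = (k + 5)·f(k) + (k + 1/13).
deg f ≤ 2 (via 1,1,1).
Solving with deg f ≤ 2: f(k) = k*(5*k - 4)/39.
So s_k = (B(k−1)f/C)·t_k = (k*(k + 5)*(5*k - 4)/(3*(13*k + 1)))·t_k = k*(4 - 5*k)/(3*(k + 3)*(k + 4)).
Check: Δs_k = (-13*k - 1)/(k**3 + 12*k**2 + 47*k + 60). ✓
Telescoping: Σ = s_(7) − s_(1) = -217/330 − (-1/60) = -141/220.

Σ = -141/220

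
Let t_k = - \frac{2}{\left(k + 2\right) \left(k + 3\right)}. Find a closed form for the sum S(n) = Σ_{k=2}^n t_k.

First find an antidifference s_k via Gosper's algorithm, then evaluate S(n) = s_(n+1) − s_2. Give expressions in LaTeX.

Ratio r(k) = (k + 2)/(k + 4).
A = k + 2, B = k + 4, C = 1.
Need (k + 2)·f(k+1) − (k + 3)·f(k) = 1.
deg f ≤ 1 (via 1,1,0).
Solve for f: f(k) = k/2 (degree 1 ≤ 1).
R(k) = B(k−1)·f(k)/C(k) = k*(k + 3)/2; s_k = R·t_k = -k/(k + 2).
Δs = -2/(k**2 + 5*k + 6), as required.
Σ_(k=2)^n t_k = s_(n+1) − s_(2) = ((-n - 1)/(n + 3)) − (-1/2), i.e. (1 - n)/(2*(n + 3)).

S(n) = \frac{1 - n}{2 \left(n + 3\right)}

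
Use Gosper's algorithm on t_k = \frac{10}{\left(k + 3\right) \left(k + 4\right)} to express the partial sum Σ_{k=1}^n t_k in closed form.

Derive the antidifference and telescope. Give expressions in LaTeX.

S(n) = \frac{5 n}{2 \left(n + 4\right)}

Ratio r(k) = (k + 3)/(k + 5).
Take A(k)=k + 3, B(k)=k + 5, C(k)=1.
Need (k + 3)·f(k+1) − (k + 4)·f(k) = 1.
From deg A=1, deg B=1, deg C=0: d=1.
Solve for f: f(k) = k/3 (degree 1 ≤ 1).
So s_k = (B(k−1)f/C)·t_k = (k*(k + 4)/3)·t_k = 10*k/(3*(k + 3)).
Check: Δs_k = 10/(k**2 + 7*k + 12). ✓
Σ_(k=1)^n t_k = s_(n+1) − s_(1) = (10*(n + 1)/(3*(n + 4))) − (5/6), i.e. 5*n/(2*(n + 4)).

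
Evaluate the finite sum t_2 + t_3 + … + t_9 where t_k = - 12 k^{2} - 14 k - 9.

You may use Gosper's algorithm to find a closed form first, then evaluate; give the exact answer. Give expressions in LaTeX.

Σ = -4096

Ratio r(k) = (12*k**2 + 38*k + 35)/(12*k**2 + 14*k + 9).
Gosper form: A/B · C(k+1)/C(k) with A=1, B=1, C=k**2 + 7*k/6 + 3/4.
Key eq: (1)·f(k+1) = (1)·f(k) + (k**2 + 7*k/6 + 3/4).
deg f ≤ 3 (via 0,0,2).
Coefficient equations give f(k) = k*(4*k**2 + k + 4)/12.
Then R = B(k−1)f/C = k*(4*k**2 + k + 4)/(12*k**2 + 14*k + 9), so s_k = R(k)·t_k = k*(-4*k**2 - k - 4).
Δs = -12*k**2 - 14*k - 9, as required.
Sum = s_(10) − s_(2); s_(10) = -4140, s_(2) = -44 ⇒ -4096.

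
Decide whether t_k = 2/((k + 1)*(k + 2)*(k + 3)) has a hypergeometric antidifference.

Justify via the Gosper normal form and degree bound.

t_(k+1)/t_k = (k + 1)/(k + 4).
A = k + 1, B = k + 4, C = 1.
Key eq: (k + 1)·f(k+1) = (k + 3)·f(k) + (1).
Bound: deg f ≤ 2.
Coefficient equations give f(k) = k*(k + 3)/4.
So s_k = (B(k−1)f/C)·t_k = (k*(k + 3)**2/4)·t_k = k*(k + 3)/(2*(k + 1)*(k + 2)).
Verify: 2/(k**3 + 6*k**2 + 11*k + 6) matches t_k.

Yes. s_k = k*(k + 3)/(2*(k + 1)*(k + 2)).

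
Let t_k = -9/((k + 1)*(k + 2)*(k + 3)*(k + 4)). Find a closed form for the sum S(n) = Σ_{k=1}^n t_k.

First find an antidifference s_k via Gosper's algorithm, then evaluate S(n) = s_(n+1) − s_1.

S(n) = n*(-n**2 - 9*n - 26)/(8*(n**3 + 9*n**2 + 26*n + 24))

t_(k+1)/t_k = (k + 1)/(k + 5).
So A=k + 1 and B=k + 5, with C=1.
Solve (k + 1)·f(k+1) − (k + 4)·f(k) = 1.
deg f ≤ 3 (via 1,1,0).
Coefficient equations give f(k) = k*(k**2 + 6*k + 11)/18.
Then R = B(k−1)f/C = k*(k + 4)*(k**2 + 6*k + 11)/18, so s_k = R(k)·t_k = k*(-k**2 - 6*k - 11)/(2*(k + 1)*(k + 2)*(k + 3)).
Check: Δs_k = -9/(k**4 + 10*k**3 + 35*k**2 + 50*k + 24). ✓
Telescope: S(n) = s_(n+1) − s_(1) = (-n**3 - 9*n**2 - 26*n - 18)/(2*(n**3 + 9*n**2 + 26*n + 24)) − (-3/8) = n*(-n**2 - 9*n - 26)/(8*(n**3 + 9*n**2 + 26*n + 24)).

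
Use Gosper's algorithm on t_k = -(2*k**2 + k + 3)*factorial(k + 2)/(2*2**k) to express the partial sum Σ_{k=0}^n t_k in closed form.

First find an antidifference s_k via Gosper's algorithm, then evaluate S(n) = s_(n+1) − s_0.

r(k) = (k + 3)*(k + 2*(k + 1)**2 + 4)/(2*(2*k**2 + k + 3)) after simplifying.
Normal form (A,B,C) = (k/2 + 3/2, 1, k**2 + k/2 + 3/2).
f must satisfy (k/2 + 3/2)·f(k+1) − (1)·f(k) = k**2 + k/2 + 3/2.
deg f ≤ 1 (via 1,0,2).
Match coefficients ⇒ f(k) = 2*k - 3.
R(k) = B(k−1)·f(k)/C(k) = 2*(2*k - 3)/(2*k**2 + k + 3); s_k = R·t_k = -(2*k - 3)*factorial(k + 2)/2**k.
Check: Δs_k = -(2*k**2 + k + 3)*factorial(k + 2)/(2*2**k). ✓
Telescope: S(n) = s_(n+1) − s_(0) = -2**(-n - 1)*(2*n - 1)*factorial(n + 3) − (6) = -6 - n*factorial(n + 3)/2**n + factorial(n + 3)/(2*2**n).

S(n) = -6 - n*factorial(n + 3)/2**n + factorial(n + 3)/(2*2**n)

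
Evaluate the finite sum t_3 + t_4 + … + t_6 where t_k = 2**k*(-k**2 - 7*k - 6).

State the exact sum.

r(k) = 2*(k**2 + 9*k + 14)/(k**2 + 7*k + 6) after simplifying.
A = 2, B = 1, C = k**2 + 7*k + 6.
Solve (2)·f(k+1) − (1)·f(k) = k**2 + 7*k + 6.
d = 2 from the (0,0,2) case.
Solve for f: f(k) = k**2 + 3*k - 2 (degree 2 ≤ 2).
Then R = B(k−1)f/C = (k**2 + 3*k - 2)/((k + 1)*(k + 6)), so s_k = R(k)·t_k = 2**k*(-k**2 - 3*k + 2).
Δs = 2**k*(-k**2 - 7*k - 6), as required.
Sum = s_(7) − s_(3); s_(7) = -8704, s_(3) = -128 ⇒ -8576.

Σ = -8576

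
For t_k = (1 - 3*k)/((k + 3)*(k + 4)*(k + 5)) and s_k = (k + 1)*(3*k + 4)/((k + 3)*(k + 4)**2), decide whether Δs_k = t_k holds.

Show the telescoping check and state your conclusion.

s_(k+1) = (k + 2)*(3*k + 7)/((k + 4)*(k + 5)**2)
s_(k+1) − s_k = (-3*k**3 - 8*k**2 + 39*k + 68)/(k**5 + 21*k**4 + 175*k**3 + 723*k**2 + 1480*k + 1200)
(s_(k+1) − s_k) − t_k = 6*(3*k**2 + 15*k + 8)/(k**5 + 21*k**4 + 175*k**3 + 723*k**2 + 1480*k + 1200)

Invalid: residual 6*(3*k**2 + 15*k + 8)/(k**5 + 21*k**4 + 175*k**3 + 723*k**2 + 1480*k + 1200) ≠ 0.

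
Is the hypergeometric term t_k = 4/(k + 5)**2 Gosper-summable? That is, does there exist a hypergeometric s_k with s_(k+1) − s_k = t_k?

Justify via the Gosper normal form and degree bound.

Compute t_(k+1)/t_k: get (k + 5)**2/(k + 6)**2.
Take A(k)=k**2 + 10*k + 25, B(k)=k**2 + 12*k + 36, C(k)=1.
Solve (k**2 + 10*k + 25)·f(k+1) − (k**2 + 10*k + 25)·f(k) = 1.
Bound: deg f ≤ 0.
f = c0 ⇒ A·f(k+1) − B(k−1)·f(k) − C = -1. The system {-1 = 0} is inconsistent; no antidifference.

No. Not Gosper-summable.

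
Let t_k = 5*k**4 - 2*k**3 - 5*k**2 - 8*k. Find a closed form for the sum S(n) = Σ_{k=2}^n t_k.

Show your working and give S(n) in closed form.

The ratio is (5*k**4 + 18*k**3 + 19*k**2 - 4*k - 10)/(k*(5*k**3 - 2*k**2 - 5*k - 8)).
Take A(k)=1, B(k)=1, C(k)=k**4 - 2*k**3/5 - k**2 - 8*k/5.
Need (1)·f(k+1) − (1)·f(k) = k**4 - 2*k**3/5 - k**2 - 8*k/5.
Degrees (0,0,4) ⇒ d ≤ 5.
Match coefficients ⇒ f(k) = k*(k - 1)*(k**3 - 2*k**2 - k - 3)/5.
Then R = B(k−1)f/C = (k - 1)*(k**3 - 2*k**2 - k - 3)/(5*k**3 - 2*k**2 - 5*k - 8), so s_k = R(k)·t_k = k*(k**4 - 3*k**3 + k**2 - 2*k + 3).
Verify: k*(5*k**3 - 2*k**2 - 5*k - 8) matches t_k.
Telescope: S(n) = s_(n+1) − s_(2) = n*(n**4 + 2*n**3 - n**2 - 7*n - 5) − (-10) = n**5 + 2*n**4 - n**3 - 7*n**2 - 5*n + 10.

S(n) = n**5 + 2*n**4 - n**3 - 7*n**2 - 5*n + 10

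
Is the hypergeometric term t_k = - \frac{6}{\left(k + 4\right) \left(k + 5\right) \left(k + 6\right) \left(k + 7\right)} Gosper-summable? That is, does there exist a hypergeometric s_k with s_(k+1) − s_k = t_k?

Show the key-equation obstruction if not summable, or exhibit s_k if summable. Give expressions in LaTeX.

Compute t_(k+1)/t_k: get (k + 4)/(k + 8).
So A=k + 4 and B=k + 8, with C=1.
f must satisfy (k + 4)·f(k+1) − (k + 7)·f(k) = 1.
Bound: deg f ≤ 3.
Coefficient equations give f(k) = k*(k**2 + 15*k + 74)/360.
Then R = B(k−1)f/C = k*(k + 7)*(k**2 + 15*k + 74)/360, so s_k = R(k)·t_k = k*(-k**2 - 15*k - 74)/(60*(k + 4)*(k + 5)*(k + 6)).
Δs = -6/(k**4 + 22*k**3 + 179*k**2 + 638*k + 840), as required.

Yes. s_k = \frac{k \left(- k^{2} - 15 k - 74\right)}{60 \left(k + 4\right) \left(k + 5\right) \left(k + 6\right)}.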